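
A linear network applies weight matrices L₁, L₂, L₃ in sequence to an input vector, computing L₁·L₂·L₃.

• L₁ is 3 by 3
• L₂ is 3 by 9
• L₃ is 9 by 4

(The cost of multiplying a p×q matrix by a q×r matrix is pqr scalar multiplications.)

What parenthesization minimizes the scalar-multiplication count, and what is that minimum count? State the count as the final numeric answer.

144

(L₁·(L₂·L₃)): cost 144.
((L₁·L₂)·L₃): cost 189.
Optimal: (L₁·(L₂·L₃)) with cost 144.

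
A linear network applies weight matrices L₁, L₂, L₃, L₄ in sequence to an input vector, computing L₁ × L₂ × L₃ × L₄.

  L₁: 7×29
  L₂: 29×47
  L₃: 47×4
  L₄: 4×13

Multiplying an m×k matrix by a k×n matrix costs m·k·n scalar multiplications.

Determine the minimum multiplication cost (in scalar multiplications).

Adjacent pairs: L₁L₂ = 7·29·47 = 9541; L₂L₃ = 29·47·4 = 5452; L₃L₄ = 47·4·13 = 2444.
Length 3: L₁..L₃: k=1: 0+5452+7·29·4=6264; k=2: 9541+0+7·47·4=10857 → min 6264 | L₂..L₄: k=2: 0+2444+29·47·13=20163; k=3: 5452+0+29·4·13=6960 → min 6960.
Length 4: L₁..L₄: k=1: 0+6960+7·29·13=9599; k=2: 9541+2444+7·47·13=16262; k=3: 6264+0+7·4·13=6628 → min 6628.
Optimal order: ((L₁ × (L₂ × L₃)) × L₄) with cost 6628.

6628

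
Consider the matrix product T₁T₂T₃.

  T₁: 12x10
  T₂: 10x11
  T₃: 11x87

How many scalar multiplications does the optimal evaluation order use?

Order (T₁(T₂T₃)): (T₂T₃): 10×11 by 11×87 → 10×87, cost 10·11·87 = 9570; (T₁(T₂T₃)): 12×10 by 10×87 → 12×87, cost 12·10·87 = 10440; cumulative 20010. Total 20010.
Order ((T₁T₂)T₃): (T₁T₂): 12×10 by 10×11 → 12×11, cost 12·10·11 = 1320; ((T₁T₂)T₃): 12×11 by 11×87 → 12×87, cost 12·11·87 = 11484; cumulative 12804. Total 12804.
Minimum: 12804.

12804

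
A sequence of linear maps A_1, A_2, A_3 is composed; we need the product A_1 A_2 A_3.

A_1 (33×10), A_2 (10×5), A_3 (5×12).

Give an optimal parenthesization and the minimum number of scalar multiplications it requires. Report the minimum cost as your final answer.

(A_1 (A_2 A_3)): cost 4560.
((A_1 A_2) A_3): cost 3630.
Optimal: ((A_1 A_2) A_3) with cost 3630.

3630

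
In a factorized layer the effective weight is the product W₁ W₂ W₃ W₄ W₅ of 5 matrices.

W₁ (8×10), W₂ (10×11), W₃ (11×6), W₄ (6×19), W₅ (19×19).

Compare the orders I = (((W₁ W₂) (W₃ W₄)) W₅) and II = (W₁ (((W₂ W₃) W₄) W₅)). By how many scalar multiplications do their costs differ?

236

Order I = (((W₁ W₂) (W₃ W₄)) W₅): (W₁ W₂): 8×10 by 10×11 → 8×11, cost 8·10·11 = 880; (W₃ W₄): 11×6 by 6×19 → 11×19, cost 11·6·19 = 1254; ((W₁ W₂) (W₃ W₄)): 8×11 by 11×19 → 8×19, cost 8·11·19 = 1672; cumulative 3806; (((W₁ W₂) (W₃ W₄)) W₅): 8×19 by 19×19 → 8×19, cost 8·19·19 = 2888; cumulative 6694. Total 6694.
Order II = (W₁ (((W₂ W₃) W₄) W₅)): (W₂ W₃): 10×11 by 11×6 → 10×6, cost 10·11·6 = 660; ((W₂ W₃) W₄): 10×6 by 6×19 → 10×19, cost 10·6·19 = 1140; cumulative 1800; (((W₂ W₃) W₄) W₅): 10×19 by 19×19 → 10×19, cost 10·19·19 = 3610; cumulative 5410; (W₁ (((W₂ W₃) W₄) W₅)): 8×10 by 10×19 → 8×19, cost 8·10·19 = 1520; cumulative 6930. Total 6930.
Difference: |6694 − 6930| = 236.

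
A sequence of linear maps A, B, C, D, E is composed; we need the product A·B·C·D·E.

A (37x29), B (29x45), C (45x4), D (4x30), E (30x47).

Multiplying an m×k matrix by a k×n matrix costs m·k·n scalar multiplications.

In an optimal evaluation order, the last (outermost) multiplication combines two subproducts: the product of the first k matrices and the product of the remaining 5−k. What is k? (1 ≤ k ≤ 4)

Adjacent pairs: AB = 37·29·45 = 48285; BC = 29·45·4 = 5220; CD = 45·4·30 = 5400; DE = 4·30·47 = 5640.
Length 3: A..C: k=1: 0+5220+37·29·4=9512; k=2: 48285+0+37·45·4=54945 → min 9512 | B..D: k=2: 0+5400+29·45·30=44550; k=3: 5220+0+29·4·30=8700 → min 8700 | C..E: k=3: 0+5640+45·4·47=14100; k=4: 5400+0+45·30·47=68850 → min 14100.
Length 4: A..D: k=1: 0+8700+37·29·30=40890; k=2: 48285+5400+37·45·30=103635; k=3: 9512+0+37·4·30=13952 → min 13952 | B..E: k=2: 0+14100+29·45·47=75435; k=3: 5220+5640+29·4·47=16312; k=4: 8700+0+29·30·47=49590 → min 16312.
Top-level splits: k=1: (A..A)·(B..E) → 0+16312+37·29·47 = 66743; k=2: (A..B)·(C..E) → 48285+14100+37·45·47 = 140640; k=3: (A..C)·(D..E) → 9512+5640+37·4·47 = 22108; k=4: (A..D)·(E..E) → 13952+0+37·30·47 = 66122.
Best split is after C, i.e. k = 3.

3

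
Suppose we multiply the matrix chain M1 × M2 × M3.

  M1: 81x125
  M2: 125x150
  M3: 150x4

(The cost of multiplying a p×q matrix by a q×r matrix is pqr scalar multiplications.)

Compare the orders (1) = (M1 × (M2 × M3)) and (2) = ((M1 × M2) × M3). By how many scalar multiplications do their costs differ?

1451850

Order (1) = (M1 × (M2 × M3)): (M2 × M3): 125×150 by 150×4 → 125×4, cost 125·150·4 = 75000; (M1 × (M2 × M3)): 81×125 by 125×4 → 81×4, cost 81·125·4 = 40500; cumulative 115500. Total 115500.
Order (2) = ((M1 × M2) × M3): (M1 × M2): 81×125 by 125×150 → 81×150, cost 81·125·150 = 1518750; ((M1 × M2) × M3): 81×150 by 150×4 → 81×4, cost 81·150·4 = 48600; cumulative 1567350. Total 1567350.
Difference: |115500 − 1567350| = 1451850.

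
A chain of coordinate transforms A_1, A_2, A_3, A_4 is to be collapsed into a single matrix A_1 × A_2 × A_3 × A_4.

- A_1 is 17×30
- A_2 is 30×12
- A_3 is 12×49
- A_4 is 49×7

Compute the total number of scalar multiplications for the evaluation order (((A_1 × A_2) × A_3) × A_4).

21947

(A_1 × A_2): 17×30 by 30×12 → 17×12, cost 17·30·12 = 6120
((A_1 × A_2) × A_3): 17×12 by 12×49 → 17×49, cost 17·12·49 = 9996; cumulative 16116
(((A_1 × A_2) × A_3) × A_4): 17×49 by 49×7 → 17×7, cost 17·49·7 = 5831; cumulative 21947
Total: 21947 scalar multiplications.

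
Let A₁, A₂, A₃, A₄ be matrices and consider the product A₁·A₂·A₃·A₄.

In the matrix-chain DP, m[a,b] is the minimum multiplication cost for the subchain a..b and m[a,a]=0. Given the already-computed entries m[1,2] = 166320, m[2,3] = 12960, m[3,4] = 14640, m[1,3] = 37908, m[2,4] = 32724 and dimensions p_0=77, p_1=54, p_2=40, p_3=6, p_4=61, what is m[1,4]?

m[1,4] = min over k∈[1,3] of m[1,k]+m[k+1,4]+p_{0}·p_k·p_{4}.
k=1: 0 + 32724 + 77·54·61 = 286362; k=2: 166320 + 14640 + 77·40·61 = 368840; k=3: 37908 + 0 + 77·6·61 = 66090.
Minimum: 66090 at k=3.

66090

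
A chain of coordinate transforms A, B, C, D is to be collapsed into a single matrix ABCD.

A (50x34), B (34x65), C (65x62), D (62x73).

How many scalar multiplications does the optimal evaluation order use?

415004

Adjacent pairs: AB = 50·34·65 = 110500; BC = 34·65·62 = 137020; CD = 65·62·73 = 294190.
Length 3: A..C: k=1: 0+137020+50·34·62=242420; k=2: 110500+0+50·65·62=312000 → min 242420 | B..D: k=2: 0+294190+34·65·73=455520; k=3: 137020+0+34·62·73=290904 → min 290904.
Length 4: A..D: k=1: 0+290904+50·34·73=415004; k=2: 110500+294190+50·65·73=641940; k=3: 242420+0+50·62·73=468720 → min 415004.
Optimal order: (A((BC)D)) with cost 415004.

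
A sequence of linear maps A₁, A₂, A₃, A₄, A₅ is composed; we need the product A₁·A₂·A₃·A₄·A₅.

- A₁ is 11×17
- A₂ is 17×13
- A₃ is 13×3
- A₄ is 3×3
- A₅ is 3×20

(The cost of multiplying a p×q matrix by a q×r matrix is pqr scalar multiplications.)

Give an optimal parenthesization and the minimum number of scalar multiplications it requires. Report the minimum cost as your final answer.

1983

Adjacent pairs: A₁A₂ = 11·17·13 = 2431; A₂A₃ = 17·13·3 = 663; A₃A₄ = 13·3·3 = 117; A₄A₅ = 3·3·20 = 180.
Length 3: A₁..A₃: k=1: 0+663+11·17·3=1224; k=2: 2431+0+11·13·3=2860 → min 1224 | A₂..A₄: k=2: 0+117+17·13·3=780; k=3: 663+0+17·3·3=816 → min 780 | A₃..A₅: k=3: 0+180+13·3·20=960; k=4: 117+0+13·3·20=897 → min 897.
Length 4: A₁..A₄: k=1: 0+780+11·17·3=1341; k=2: 2431+117+11·13·3=2977; k=3: 1224+0+11·3·3=1323 → min 1323 | A₂..A₅: k=2: 0+897+17·13·20=5317; k=3: 663+180+17·3·20=1863; k=4: 780+0+17·3·20=1800 → min 1800.
Length 5: A₁..A₅: k=1: 0+1800+11·17·20=5540; k=2: 2431+897+11·13·20=6188; k=3: 1224+180+11·3·20=2064; k=4: 1323+0+11·3·20=1983 → min 1983.
Optimal parenthesization: (((A₁·(A₂·A₃))·A₄)·A₅) with cost 1983.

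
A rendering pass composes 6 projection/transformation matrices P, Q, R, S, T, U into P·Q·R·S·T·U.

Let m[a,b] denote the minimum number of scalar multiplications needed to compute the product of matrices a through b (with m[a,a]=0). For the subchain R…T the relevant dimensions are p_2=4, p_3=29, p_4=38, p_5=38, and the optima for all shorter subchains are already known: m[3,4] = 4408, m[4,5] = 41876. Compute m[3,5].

10184

m[3,5] = min over k∈[3,4] of m[3,k]+m[k+1,5]+p_{2}·p_k·p_{5}.
k=3: 0 + 41876 + 4·29·38 = 46284; k=4: 4408 + 0 + 4·38·38 = 10184.
Minimum: 10184 at k=4.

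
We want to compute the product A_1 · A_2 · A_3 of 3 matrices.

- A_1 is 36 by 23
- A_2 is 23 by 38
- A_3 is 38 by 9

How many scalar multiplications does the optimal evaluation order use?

15318

Order (A_1 · (A_2 · A_3)): (A_2 · A_3): 23×38 by 38×9 → 23×9, cost 23·38·9 = 7866; (A_1 · (A_2 · A_3)): 36×23 by 23×9 → 36×9, cost 36·23·9 = 7452; cumulative 15318. Total 15318.
Order ((A_1 · A_2) · A_3): (A_1 · A_2): 36×23 by 23×38 → 36×38, cost 36·23·38 = 31464; ((A_1 · A_2) · A_3): 36×38 by 38×9 → 36×9, cost 36·38·9 = 12312; cumulative 43776. Total 43776.
Minimum: 15318.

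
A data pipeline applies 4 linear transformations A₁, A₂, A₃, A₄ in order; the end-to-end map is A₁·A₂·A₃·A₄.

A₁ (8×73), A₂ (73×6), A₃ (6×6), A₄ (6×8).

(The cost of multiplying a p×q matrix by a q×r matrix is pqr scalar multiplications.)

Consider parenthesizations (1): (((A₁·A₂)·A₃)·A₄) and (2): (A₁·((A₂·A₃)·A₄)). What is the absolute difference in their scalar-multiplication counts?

Order (1) = (((A₁·A₂)·A₃)·A₄): (A₁·A₂): 8×73 by 73×6 → 8×6, cost 8·73·6 = 3504; ((A₁·A₂)·A₃): 8×6 by 6×6 → 8×6, cost 8·6·6 = 288; cumulative 3792; (((A₁·A₂)·A₃)·A₄): 8×6 by 6×8 → 8×8, cost 8·6·8 = 384; cumulative 4176. Total 4176.
Order (2) = (A₁·((A₂·A₃)·A₄)): (A₂·A₃): 73×6 by 6×6 → 73×6, cost 73·6·6 = 2628; ((A₂·A₃)·A₄): 73×6 by 6×8 → 73×8, cost 73·6·8 = 3504; cumulative 6132; (A₁·((A₂·A₃)·A₄)): 8×73 by 73×8 → 8×8, cost 8·73·8 = 4672; cumulative 10804. Total 10804.
Difference: |4176 − 10804| = 6628.

6628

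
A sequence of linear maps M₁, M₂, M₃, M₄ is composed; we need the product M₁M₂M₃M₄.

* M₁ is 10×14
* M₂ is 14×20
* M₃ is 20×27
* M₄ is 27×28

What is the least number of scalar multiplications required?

15760

Adjacent pairs: M₁M₂ = 10·14·20 = 2800; M₂M₃ = 14·20·27 = 7560; M₃M₄ = 20·27·28 = 15120.
Length 3: M₁..M₃: k=1: 0+7560+10·14·27=11340; k=2: 2800+0+10·20·27=8200 → min 8200 | M₂..M₄: k=2: 0+15120+14·20·28=22960; k=3: 7560+0+14·27·28=18144 → min 18144.
Length 4: M₁..M₄: k=1: 0+18144+10·14·28=22064; k=2: 2800+15120+10·20·28=23520; k=3: 8200+0+10·27·28=15760 → min 15760.
Optimal order: (((M₁M₂)M₃)M₄) with cost 15760.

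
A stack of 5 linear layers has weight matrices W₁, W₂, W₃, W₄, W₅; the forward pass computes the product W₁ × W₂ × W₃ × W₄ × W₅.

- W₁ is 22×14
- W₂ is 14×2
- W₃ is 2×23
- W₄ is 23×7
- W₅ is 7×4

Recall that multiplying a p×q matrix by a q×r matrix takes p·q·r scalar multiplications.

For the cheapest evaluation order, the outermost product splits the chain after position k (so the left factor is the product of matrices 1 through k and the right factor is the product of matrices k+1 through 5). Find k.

2

Adjacent pairs: W₁W₂ = 22·14·2 = 616; W₂W₃ = 14·2·23 = 644; W₃W₄ = 2·23·7 = 322; W₄W₅ = 23·7·4 = 644.
Length 3: W₁..W₃: k=1: 0+644+22·14·23=7728; k=2: 616+0+22·2·23=1628 → min 1628 | W₂..W₄: k=2: 0+322+14·2·7=518; k=3: 644+0+14·23·7=2898 → min 518 | W₃..W₅: k=3: 0+644+2·23·4=828; k=4: 322+0+2·7·4=378 → min 378.
Length 4: W₁..W₄: k=1: 0+518+22·14·7=2674; k=2: 616+322+22·2·7=1246; k=3: 1628+0+22·23·7=5170 → min 1246 | W₂..W₅: k=2: 0+378+14·2·4=490; k=3: 644+644+14·23·4=2576; k=4: 518+0+14·7·4=910 → min 490.
Top-level splits: k=1: (W₁..W₁)·(W₂..W₅) → 0+490+22·14·4 = 1722; k=2: (W₁..W₂)·(W₃..W₅) → 616+378+22·2·4 = 1170; k=3: (W₁..W₃)·(W₄..W₅) → 1628+644+22·23·4 = 4296; k=4: (W₁..W₄)·(W₅..W₅) → 1246+0+22·7·4 = 1862.
Best split is after W₂, i.e. k = 2.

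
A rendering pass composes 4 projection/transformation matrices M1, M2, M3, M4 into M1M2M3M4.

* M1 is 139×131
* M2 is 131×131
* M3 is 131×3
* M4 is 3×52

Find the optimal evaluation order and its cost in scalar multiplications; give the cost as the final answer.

127794

Adjacent pairs: M1M2 = 139·131·131 = 2385379; M2M3 = 131·131·3 = 51483; M3M4 = 131·3·52 = 20436.
Length 3: M1..M3: k=1: 0+51483+139·131·3=106110; k=2: 2385379+0+139·131·3=2440006 → min 106110 | M2..M4: k=2: 0+20436+131·131·52=912808; k=3: 51483+0+131·3·52=71919 → min 71919.
Length 4: M1..M4: k=1: 0+71919+139·131·52=1018787; k=2: 2385379+20436+139·131·52=3352683; k=3: 106110+0+139·3·52=127794 → min 127794.
Optimal parenthesization: ((M1(M2M3))M4) with cost 127794.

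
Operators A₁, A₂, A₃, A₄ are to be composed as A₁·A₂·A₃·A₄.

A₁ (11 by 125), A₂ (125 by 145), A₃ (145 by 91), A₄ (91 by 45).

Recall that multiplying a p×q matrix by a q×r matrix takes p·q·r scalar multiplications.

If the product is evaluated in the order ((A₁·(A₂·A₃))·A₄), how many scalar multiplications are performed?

1819545

(A₂·A₃): 125×145 by 145×91 → 125×91, cost 125·145·91 = 1649375
(A₁·(A₂·A₃)): 11×125 by 125×91 → 11×91, cost 11·125·91 = 125125; cumulative 1774500
((A₁·(A₂·A₃))·A₄): 11×91 by 91×45 → 11×45, cost 11·91·45 = 45045; cumulative 1819545
Total: 1819545 scalar multiplications.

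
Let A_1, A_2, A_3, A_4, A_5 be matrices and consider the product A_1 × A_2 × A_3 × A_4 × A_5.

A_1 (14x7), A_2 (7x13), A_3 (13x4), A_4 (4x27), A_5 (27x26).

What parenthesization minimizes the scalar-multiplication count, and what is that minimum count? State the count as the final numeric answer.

5020

Adjacent pairs: A_1A_2 = 14·7·13 = 1274; A_2A_3 = 7·13·4 = 364; A_3A_4 = 13·4·27 = 1404; A_4A_5 = 4·27·26 = 2808.
Length 3: A_1..A_3: k=1: 0+364+14·7·4=756; k=2: 1274+0+14·13·4=2002 → min 756 | A_2..A_4: k=2: 0+1404+7·13·27=3861; k=3: 364+0+7·4·27=1120 → min 1120 | A_3..A_5: k=3: 0+2808+13·4·26=4160; k=4: 1404+0+13·27·26=10530 → min 4160.
Length 4: A_1..A_4: k=1: 0+1120+14·7·27=3766; k=2: 1274+1404+14·13·27=7592; k=3: 756+0+14·4·27=2268 → min 2268 | A_2..A_5: k=2: 0+4160+7·13·26=6526; k=3: 364+2808+7·4·26=3900; k=4: 1120+0+7·27·26=6034 → min 3900.
Length 5: A_1..A_5: k=1: 0+3900+14·7·26=6448; k=2: 1274+4160+14·13·26=10166; k=3: 756+2808+14·4·26=5020; k=4: 2268+0+14·27·26=12096 → min 5020.
Optimal parenthesization: ((A_1 × (A_2 × A_3)) × (A_4 × A_5)) with cost 5020.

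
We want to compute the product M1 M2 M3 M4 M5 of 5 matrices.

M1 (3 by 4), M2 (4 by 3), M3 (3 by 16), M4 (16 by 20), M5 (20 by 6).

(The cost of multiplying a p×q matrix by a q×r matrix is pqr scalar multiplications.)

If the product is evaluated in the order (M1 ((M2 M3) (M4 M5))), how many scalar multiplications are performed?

2568

(M2 M3): 4×3 by 3×16 → 4×16, cost 4·3·16 = 192
(M4 M5): 16×20 by 20×6 → 16×6, cost 16·20·6 = 1920
((M2 M3) (M4 M5)): 4×16 by 16×6 → 4×6, cost 4·16·6 = 384; cumulative 2496
(M1 ((M2 M3) (M4 M5))): 3×4 by 4×6 → 3×6, cost 3·4·6 = 72; cumulative 2568
Total: 2568 scalar multiplications.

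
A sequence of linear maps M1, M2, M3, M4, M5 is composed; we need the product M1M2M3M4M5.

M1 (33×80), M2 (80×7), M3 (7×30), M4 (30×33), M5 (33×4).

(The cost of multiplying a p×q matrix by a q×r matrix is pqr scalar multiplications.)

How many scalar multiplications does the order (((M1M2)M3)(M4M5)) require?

33330

(M1M2): 33×80 by 80×7 → 33×7, cost 33·80·7 = 18480
((M1M2)M3): 33×7 by 7×30 → 33×30, cost 33·7·30 = 6930; cumulative 25410
(M4M5): 30×33 by 33×4 → 30×4, cost 30·33·4 = 3960
(((M1M2)M3)(M4M5)): 33×30 by 30×4 → 33×4, cost 33·30·4 = 3960; cumulative 33330
Total: 33330 scalar multiplications.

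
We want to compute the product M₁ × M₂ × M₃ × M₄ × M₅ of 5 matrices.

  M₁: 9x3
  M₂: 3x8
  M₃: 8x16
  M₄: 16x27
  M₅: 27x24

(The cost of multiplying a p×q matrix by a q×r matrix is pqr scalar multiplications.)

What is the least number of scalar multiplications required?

Adjacent pairs: M₁M₂ = 9·3·8 = 216; M₂M₃ = 3·8·16 = 384; M₃M₄ = 8·16·27 = 3456; M₄M₅ = 16·27·24 = 10368.
Length 3: M₁..M₃: k=1: 0+384+9·3·16=816; k=2: 216+0+9·8·16=1368 → min 816 | M₂..M₄: k=2: 0+3456+3·8·27=4104; k=3: 384+0+3·16·27=1680 → min 1680 | M₃..M₅: k=3: 0+10368+8·16·24=13440; k=4: 3456+0+8·27·24=8640 → min 8640.
Length 4: M₁..M₄: k=1: 0+1680+9·3·27=2409; k=2: 216+3456+9·8·27=5616; k=3: 816+0+9·16·27=4704 → min 2409 | M₂..M₅: k=2: 0+8640+3·8·24=9216; k=3: 384+10368+3·16·24=11904; k=4: 1680+0+3·27·24=3624 → min 3624.
Length 5: M₁..M₅: k=1: 0+3624+9·3·24=4272; k=2: 216+8640+9·8·24=10584; k=3: 816+10368+9·16·24=14640; k=4: 2409+0+9·27·24=8241 → min 4272.
Optimal order: (M₁ × (((M₂ × M₃) × M₄) × M₅)) with cost 4272.

4272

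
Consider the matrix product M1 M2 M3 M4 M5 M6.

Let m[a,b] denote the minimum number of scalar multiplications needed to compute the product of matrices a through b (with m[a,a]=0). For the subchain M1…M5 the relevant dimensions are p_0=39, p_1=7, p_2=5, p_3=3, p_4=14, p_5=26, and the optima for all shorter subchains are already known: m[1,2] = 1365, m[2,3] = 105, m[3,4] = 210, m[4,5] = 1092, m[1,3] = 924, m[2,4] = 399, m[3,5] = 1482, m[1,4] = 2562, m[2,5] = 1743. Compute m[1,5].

5058

m[1,5] = min over k∈[1,4] of m[1,k]+m[k+1,5]+p_{0}·p_k·p_{5}.
k=1: 0 + 1743 + 39·7·26 = 8841; k=2: 1365 + 1482 + 39·5·26 = 7917; k=3: 924 + 1092 + 39·3·26 = 5058; k=4: 2562 + 0 + 39·14·26 = 16758.
Minimum: 5058 at k=3.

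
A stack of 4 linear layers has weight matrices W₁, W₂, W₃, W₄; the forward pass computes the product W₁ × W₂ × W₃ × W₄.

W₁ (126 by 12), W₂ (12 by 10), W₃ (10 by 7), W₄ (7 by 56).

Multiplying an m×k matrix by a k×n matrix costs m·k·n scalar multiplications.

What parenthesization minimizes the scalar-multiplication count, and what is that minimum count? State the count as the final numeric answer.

60816

Adjacent pairs: W₁W₂ = 126·12·10 = 15120; W₂W₃ = 12·10·7 = 840; W₃W₄ = 10·7·56 = 3920.
Length 3: W₁..W₃: k=1: 0+840+126·12·7=11424; k=2: 15120+0+126·10·7=23940 → min 11424 | W₂..W₄: k=2: 0+3920+12·10·56=10640; k=3: 840+0+12·7·56=5544 → min 5544.
Length 4: W₁..W₄: k=1: 0+5544+126·12·56=90216; k=2: 15120+3920+126·10·56=89600; k=3: 11424+0+126·7·56=60816 → min 60816.
Optimal parenthesization: ((W₁ × (W₂ × W₃)) × W₄) with cost 60816.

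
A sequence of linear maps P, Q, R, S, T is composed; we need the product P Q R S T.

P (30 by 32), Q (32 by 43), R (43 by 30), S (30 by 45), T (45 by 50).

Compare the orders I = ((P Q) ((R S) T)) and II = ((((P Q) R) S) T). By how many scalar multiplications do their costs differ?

Order I = ((P Q) ((R S) T)): (P Q): 30×32 by 32×43 → 30×43, cost 30·32·43 = 41280; (R S): 43×30 by 30×45 → 43×45, cost 43·30·45 = 58050; ((R S) T): 43×45 by 45×50 → 43×50, cost 43·45·50 = 96750; cumulative 154800; ((P Q) ((R S) T)): 30×43 by 43×50 → 30×50, cost 30·43·50 = 64500; cumulative 260580. Total 260580.
Order II = ((((P Q) R) S) T): (P Q): 30×32 by 32×43 → 30×43, cost 30·32·43 = 41280; ((P Q) R): 30×43 by 43×30 → 30×30, cost 30·43·30 = 38700; cumulative 79980; (((P Q) R) S): 30×30 by 30×45 → 30×45, cost 30·30·45 = 40500; cumulative 120480; ((((P Q) R) S) T): 30×45 by 45×50 → 30×50, cost 30·45·50 = 67500; cumulative 187980. Total 187980.
Difference: |260580 − 187980| = 72600.

72600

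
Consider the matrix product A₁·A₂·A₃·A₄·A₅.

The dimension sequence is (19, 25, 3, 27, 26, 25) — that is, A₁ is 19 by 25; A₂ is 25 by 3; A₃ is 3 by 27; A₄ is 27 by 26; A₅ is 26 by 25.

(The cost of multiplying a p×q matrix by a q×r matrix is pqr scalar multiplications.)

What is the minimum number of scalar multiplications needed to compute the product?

6906

Adjacent pairs: A₁A₂ = 19·25·3 = 1425; A₂A₃ = 25·3·27 = 2025; A₃A₄ = 3·27·26 = 2106; A₄A₅ = 27·26·25 = 17550.
Length 3: A₁..A₃: k=1: 0+2025+19·25·27=14850; k=2: 1425+0+19·3·27=2964 → min 2964 | A₂..A₄: k=2: 0+2106+25·3·26=4056; k=3: 2025+0+25·27·26=19575 → min 4056 | A₃..A₅: k=3: 0+17550+3·27·25=19575; k=4: 2106+0+3·26·25=4056 → min 4056.
Length 4: A₁..A₄: k=1: 0+4056+19·25·26=16406; k=2: 1425+2106+19·3·26=5013; k=3: 2964+0+19·27·26=16302 → min 5013 | A₂..A₅: k=2: 0+4056+25·3·25=5931; k=3: 2025+17550+25·27·25=36450; k=4: 4056+0+25·26·25=20306 → min 5931.
Length 5: A₁..A₅: k=1: 0+5931+19·25·25=17806; k=2: 1425+4056+19·3·25=6906; k=3: 2964+17550+19·27·25=33339; k=4: 5013+0+19·26·25=17363 → min 6906.
Optimal order: ((A₁·A₂)·((A₃·A₄)·A₅)) with cost 6906.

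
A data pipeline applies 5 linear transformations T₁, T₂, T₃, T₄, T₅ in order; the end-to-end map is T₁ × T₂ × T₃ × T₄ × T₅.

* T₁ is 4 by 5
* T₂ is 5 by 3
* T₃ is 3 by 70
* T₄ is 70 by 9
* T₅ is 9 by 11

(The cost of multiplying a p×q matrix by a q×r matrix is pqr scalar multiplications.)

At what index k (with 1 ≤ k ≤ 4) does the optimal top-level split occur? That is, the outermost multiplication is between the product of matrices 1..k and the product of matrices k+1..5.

2

Adjacent pairs: T₁T₂ = 4·5·3 = 60; T₂T₃ = 5·3·70 = 1050; T₃T₄ = 3·70·9 = 1890; T₄T₅ = 70·9·11 = 6930.
Length 3: T₁..T₃: k=1: 0+1050+4·5·70=2450; k=2: 60+0+4·3·70=900 → min 900 | T₂..T₄: k=2: 0+1890+5·3·9=2025; k=3: 1050+0+5·70·9=4200 → min 2025 | T₃..T₅: k=3: 0+6930+3·70·11=9240; k=4: 1890+0+3·9·11=2187 → min 2187.
Length 4: T₁..T₄: k=1: 0+2025+4·5·9=2205; k=2: 60+1890+4·3·9=2058; k=3: 900+0+4·70·9=3420 → min 2058 | T₂..T₅: k=2: 0+2187+5·3·11=2352; k=3: 1050+6930+5·70·11=11830; k=4: 2025+0+5·9·11=2520 → min 2352.
Top-level splits: k=1: (T₁..T₁)·(T₂..T₅) → 0+2352+4·5·11 = 2572; k=2: (T₁..T₂)·(T₃..T₅) → 60+2187+4·3·11 = 2379; k=3: (T₁..T₃)·(T₄..T₅) → 900+6930+4·70·11 = 10910; k=4: (T₁..T₄)·(T₅..T₅) → 2058+0+4·9·11 = 2454.
Best split is after T₂, i.e. k = 2.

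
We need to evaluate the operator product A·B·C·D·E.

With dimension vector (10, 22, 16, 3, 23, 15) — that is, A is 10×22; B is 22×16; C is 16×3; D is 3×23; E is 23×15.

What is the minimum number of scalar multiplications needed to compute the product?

3201

Adjacent pairs: AB = 10·22·16 = 3520; BC = 22·16·3 = 1056; CD = 16·3·23 = 1104; DE = 3·23·15 = 1035.
Length 3: A..C: k=1: 0+1056+10·22·3=1716; k=2: 3520+0+10·16·3=4000 → min 1716 | B..D: k=2: 0+1104+22·16·23=9200; k=3: 1056+0+22·3·23=2574 → min 2574 | C..E: k=3: 0+1035+16·3·15=1755; k=4: 1104+0+16·23·15=6624 → min 1755.
Length 4: A..D: k=1: 0+2574+10·22·23=7634; k=2: 3520+1104+10·16·23=8304; k=3: 1716+0+10·3·23=2406 → min 2406 | B..E: k=2: 0+1755+22·16·15=7035; k=3: 1056+1035+22·3·15=3081; k=4: 2574+0+22·23·15=10164 → min 3081.
Length 5: A..E: k=1: 0+3081+10·22·15=6381; k=2: 3520+1755+10·16·15=7675; k=3: 1716+1035+10·3·15=3201; k=4: 2406+0+10·23·15=5856 → min 3201.
Optimal order: ((A·(B·C))·(D·E)) with cost 3201.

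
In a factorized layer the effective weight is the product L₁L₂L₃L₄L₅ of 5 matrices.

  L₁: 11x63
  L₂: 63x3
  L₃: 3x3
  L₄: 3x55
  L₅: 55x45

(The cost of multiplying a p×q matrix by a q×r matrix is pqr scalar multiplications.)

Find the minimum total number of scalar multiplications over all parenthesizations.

11088

Adjacent pairs: L₁L₂ = 11·63·3 = 2079; L₂L₃ = 63·3·3 = 567; L₃L₄ = 3·3·55 = 495; L₄L₅ = 3·55·45 = 7425.
Length 3: L₁..L₃: k=1: 0+567+11·63·3=2646; k=2: 2079+0+11·3·3=2178 → min 2178 | L₂..L₄: k=2: 0+495+63·3·55=10890; k=3: 567+0+63·3·55=10962 → min 10890 | L₃..L₅: k=3: 0+7425+3·3·45=7830; k=4: 495+0+3·55·45=7920 → min 7830.
Length 4: L₁..L₄: k=1: 0+10890+11·63·55=49005; k=2: 2079+495+11·3·55=4389; k=3: 2178+0+11·3·55=3993 → min 3993 | L₂..L₅: k=2: 0+7830+63·3·45=16335; k=3: 567+7425+63·3·45=16497; k=4: 10890+0+63·55·45=166815 → min 16335.
Length 5: L₁..L₅: k=1: 0+16335+11·63·45=47520; k=2: 2079+7830+11·3·45=11394; k=3: 2178+7425+11·3·45=11088; k=4: 3993+0+11·55·45=31218 → min 11088.
Optimal order: (((L₁L₂)L₃)(L₄L₅)) with cost 11088.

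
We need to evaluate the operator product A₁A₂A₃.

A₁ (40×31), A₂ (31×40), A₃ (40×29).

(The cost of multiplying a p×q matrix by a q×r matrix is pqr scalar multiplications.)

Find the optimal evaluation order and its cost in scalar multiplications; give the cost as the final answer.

(A₁(A₂A₃)): cost 71920.
((A₁A₂)A₃): cost 96000.
Optimal: (A₁(A₂A₃)) with cost 71920.

71920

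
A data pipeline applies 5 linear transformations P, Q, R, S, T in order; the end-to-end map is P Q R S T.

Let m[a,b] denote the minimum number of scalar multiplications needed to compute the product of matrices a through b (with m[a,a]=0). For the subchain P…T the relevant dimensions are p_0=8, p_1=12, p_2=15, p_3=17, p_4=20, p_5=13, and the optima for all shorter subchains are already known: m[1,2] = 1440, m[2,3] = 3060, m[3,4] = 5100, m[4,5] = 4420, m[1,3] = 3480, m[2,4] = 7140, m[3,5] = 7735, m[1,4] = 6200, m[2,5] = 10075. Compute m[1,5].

m[1,5] = min over k∈[1,4] of m[1,k]+m[k+1,5]+p_{0}·p_k·p_{5}.
k=1: 0 + 10075 + 8·12·13 = 11323; k=2: 1440 + 7735 + 8·15·13 = 10735; k=3: 3480 + 4420 + 8·17·13 = 9668; k=4: 6200 + 0 + 8·20·13 = 8280.
Minimum: 8280 at k=4.

8280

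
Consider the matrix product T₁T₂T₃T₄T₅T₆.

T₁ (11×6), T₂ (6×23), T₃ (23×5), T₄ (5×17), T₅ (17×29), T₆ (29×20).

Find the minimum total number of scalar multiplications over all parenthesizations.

7485

Adjacent pairs: T₁T₂ = 11·6·23 = 1518; T₂T₃ = 6·23·5 = 690; T₃T₄ = 23·5·17 = 1955; T₄T₅ = 5·17·29 = 2465; T₅T₆ = 17·29·20 = 9860.
Length 3: T₁..T₃: k=1: 0+690+11·6·5=1020; k=2: 1518+0+11·23·5=2783 → min 1020 | T₂..T₄: k=2: 0+1955+6·23·17=4301; k=3: 690+0+6·5·17=1200 → min 1200 | T₃..T₅: k=3: 0+2465+23·5·29=5800; k=4: 1955+0+23·17·29=13294 → min 5800 | T₄..T₆: k=4: 0+9860+5·17·20=11560; k=5: 2465+0+5·29·20=5365 → min 5365.
Length 4: T₁..T₄: k=1: 0+1200+11·6·17=2322; k=2: 1518+1955+11·23·17=7774; k=3: 1020+0+11·5·17=1955 → min 1955 | T₂..T₅: k=2: 0+5800+6·23·29=9802; k=3: 690+2465+6·5·29=4025; k=4: 1200+0+6·17·29=4158 → min 4025 | T₃..T₆: k=3: 0+5365+23·5·20=7665; k=4: 1955+9860+23·17·20=19635; k=5: 5800+0+23·29·20=19140 → min 7665.
Length 5: T₁..T₅: k=1: 0+4025+11·6·29=5939; k=2: 1518+5800+11·23·29=14655; k=3: 1020+2465+11·5·29=5080; k=4: 1955+0+11·17·29=7378 → min 5080 | T₂..T₆: k=2: 0+7665+6·23·20=10425; k=3: 690+5365+6·5·20=6655; k=4: 1200+9860+6·17·20=13100; k=5: 4025+0+6·29·20=7505 → min 6655.
Length 6: T₁..T₆: k=1: 0+6655+11·6·20=7975; k=2: 1518+7665+11·23·20=14243; k=3: 1020+5365+11·5·20=7485; k=4: 1955+9860+11·17·20=15555; k=5: 5080+0+11·29·20=11460 → min 7485.
Optimal order: ((T₁(T₂T₃))((T₄T₅)T₆)) with cost 7485.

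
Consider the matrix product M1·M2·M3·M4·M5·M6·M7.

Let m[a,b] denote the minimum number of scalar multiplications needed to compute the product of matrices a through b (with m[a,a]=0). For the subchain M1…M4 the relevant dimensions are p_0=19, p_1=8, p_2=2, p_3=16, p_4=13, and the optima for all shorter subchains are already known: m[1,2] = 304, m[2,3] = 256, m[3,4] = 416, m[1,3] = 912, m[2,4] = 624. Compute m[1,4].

m[1,4] = min over k∈[1,3] of m[1,k]+m[k+1,4]+p_{0}·p_k·p_{4}.
k=1: 0 + 624 + 19·8·13 = 2600; k=2: 304 + 416 + 19·2·13 = 1214; k=3: 912 + 0 + 19·16·13 = 4864.
Minimum: 1214 at k=2.

1214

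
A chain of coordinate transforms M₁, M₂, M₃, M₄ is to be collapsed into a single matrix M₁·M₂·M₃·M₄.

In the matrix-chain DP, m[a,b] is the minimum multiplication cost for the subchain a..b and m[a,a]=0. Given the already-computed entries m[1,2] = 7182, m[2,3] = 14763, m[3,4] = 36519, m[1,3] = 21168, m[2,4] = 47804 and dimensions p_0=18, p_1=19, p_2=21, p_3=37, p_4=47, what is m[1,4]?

52470

m[1,4] = min over k∈[1,3] of m[1,k]+m[k+1,4]+p_{0}·p_k·p_{4}.
k=1: 0 + 47804 + 18·19·47 = 63878; k=2: 7182 + 36519 + 18·21·47 = 61467; k=3: 21168 + 0 + 18·37·47 = 52470.
Minimum: 52470 at k=3.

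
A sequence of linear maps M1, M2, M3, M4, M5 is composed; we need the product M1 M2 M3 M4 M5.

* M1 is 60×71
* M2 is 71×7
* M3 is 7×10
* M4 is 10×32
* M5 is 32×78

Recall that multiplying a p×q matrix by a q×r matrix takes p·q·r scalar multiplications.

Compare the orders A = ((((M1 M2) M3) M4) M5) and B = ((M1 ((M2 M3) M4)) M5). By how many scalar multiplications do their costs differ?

Order A = ((((M1 M2) M3) M4) M5): (M1 M2): 60×71 by 71×7 → 60×7, cost 60·71·7 = 29820; ((M1 M2) M3): 60×7 by 7×10 → 60×10, cost 60·7·10 = 4200; cumulative 34020; (((M1 M2) M3) M4): 60×10 by 10×32 → 60×32, cost 60·10·32 = 19200; cumulative 53220; ((((M1 M2) M3) M4) M5): 60×32 by 32×78 → 60×78, cost 60·32·78 = 149760; cumulative 202980. Total 202980.
Order B = ((M1 ((M2 M3) M4)) M5): (M2 M3): 71×7 by 7×10 → 71×10, cost 71·7·10 = 4970; ((M2 M3) M4): 71×10 by 10×32 → 71×32, cost 71·10·32 = 22720; cumulative 27690; (M1 ((M2 M3) M4)): 60×71 by 71×32 → 60×32, cost 60·71·32 = 136320; cumulative 164010; ((M1 ((M2 M3) M4)) M5): 60×32 by 32×78 → 60×78, cost 60·32·78 = 149760; cumulative 313770. Total 313770.
Difference: |202980 − 313770| = 110790.

110790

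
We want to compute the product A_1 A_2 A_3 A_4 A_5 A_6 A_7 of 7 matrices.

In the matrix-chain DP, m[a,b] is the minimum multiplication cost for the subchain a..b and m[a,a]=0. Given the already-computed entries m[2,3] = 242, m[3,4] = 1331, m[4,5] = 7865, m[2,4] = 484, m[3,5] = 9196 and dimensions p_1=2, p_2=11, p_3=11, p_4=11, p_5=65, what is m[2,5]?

m[2,5] = min over k∈[2,4] of m[2,k]+m[k+1,5]+p_{1}·p_k·p_{5}.
k=2: 0 + 9196 + 2·11·65 = 10626; k=3: 242 + 7865 + 2·11·65 = 9537; k=4: 484 + 0 + 2·11·65 = 1914.
Minimum: 1914 at k=4.

1914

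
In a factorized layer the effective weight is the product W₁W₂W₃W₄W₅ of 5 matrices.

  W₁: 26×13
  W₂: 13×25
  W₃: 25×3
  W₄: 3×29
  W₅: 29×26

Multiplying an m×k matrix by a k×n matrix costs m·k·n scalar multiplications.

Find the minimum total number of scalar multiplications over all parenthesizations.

Adjacent pairs: W₁W₂ = 26·13·25 = 8450; W₂W₃ = 13·25·3 = 975; W₃W₄ = 25·3·29 = 2175; W₄W₅ = 3·29·26 = 2262.
Length 3: W₁..W₃: k=1: 0+975+26·13·3=1989; k=2: 8450+0+26·25·3=10400 → min 1989 | W₂..W₄: k=2: 0+2175+13·25·29=11600; k=3: 975+0+13·3·29=2106 → min 2106 | W₃..W₅: k=3: 0+2262+25·3·26=4212; k=4: 2175+0+25·29·26=21025 → min 4212.
Length 4: W₁..W₄: k=1: 0+2106+26·13·29=11908; k=2: 8450+2175+26·25·29=29475; k=3: 1989+0+26·3·29=4251 → min 4251 | W₂..W₅: k=2: 0+4212+13·25·26=12662; k=3: 975+2262+13·3·26=4251; k=4: 2106+0+13·29·26=11908 → min 4251.
Length 5: W₁..W₅: k=1: 0+4251+26·13·26=13039; k=2: 8450+4212+26·25·26=29562; k=3: 1989+2262+26·3·26=6279; k=4: 4251+0+26·29·26=23855 → min 6279.
Optimal order: ((W₁(W₂W₃))(W₄W₅)) with cost 6279.

6279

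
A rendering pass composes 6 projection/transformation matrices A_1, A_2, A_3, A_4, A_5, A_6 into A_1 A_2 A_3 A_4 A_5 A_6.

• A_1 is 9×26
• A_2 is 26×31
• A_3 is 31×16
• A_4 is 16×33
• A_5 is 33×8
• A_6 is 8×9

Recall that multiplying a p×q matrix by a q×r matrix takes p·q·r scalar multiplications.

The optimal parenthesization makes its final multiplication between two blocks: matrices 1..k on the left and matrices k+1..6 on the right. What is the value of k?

5

Adjacent pairs: A_1A_2 = 9·26·31 = 7254; A_2A_3 = 26·31·16 = 12896; A_3A_4 = 31·16·33 = 16368; A_4A_5 = 16·33·8 = 4224; A_5A_6 = 33·8·9 = 2376.
Length 3: A_1..A_3: k=1: 0+12896+9·26·16=16640; k=2: 7254+0+9·31·16=11718 → min 11718 | A_2..A_4: k=2: 0+16368+26·31·33=42966; k=3: 12896+0+26·16·33=26624 → min 26624 | A_3..A_5: k=3: 0+4224+31·16·8=8192; k=4: 16368+0+31·33·8=24552 → min 8192 | A_4..A_6: k=4: 0+2376+16·33·9=7128; k=5: 4224+0+16·8·9=5376 → min 5376.
Length 4: A_1..A_4: k=1: 0+26624+9·26·33=34346; k=2: 7254+16368+9·31·33=32829; k=3: 11718+0+9·16·33=16470 → min 16470 | A_2..A_5: k=2: 0+8192+26·31·8=14640; k=3: 12896+4224+26·16·8=20448; k=4: 26624+0+26·33·8=33488 → min 14640 | A_3..A_6: k=3: 0+5376+31·16·9=9840; k=4: 16368+2376+31·33·9=27951; k=5: 8192+0+31·8·9=10424 → min 9840.
Length 5: A_1..A_5: k=1: 0+14640+9·26·8=16512; k=2: 7254+8192+9·31·8=17678; k=3: 11718+4224+9·16·8=17094; k=4: 16470+0+9·33·8=18846 → min 16512 | A_2..A_6: k=2: 0+9840+26·31·9=17094; k=3: 12896+5376+26·16·9=22016; k=4: 26624+2376+26·33·9=36722; k=5: 14640+0+26·8·9=16512 → min 16512.
Top-level splits: k=1: (A_1..A_1)·(A_2..A_6) → 0+16512+9·26·9 = 18618; k=2: (A_1..A_2)·(A_3..A_6) → 7254+9840+9·31·9 = 19605; k=3: (A_1..A_3)·(A_4..A_6) → 11718+5376+9·16·9 = 18390; k=4: (A_1..A_4)·(A_5..A_6) → 16470+2376+9·33·9 = 21519; k=5: (A_1..A_5)·(A_6..A_6) → 16512+0+9·8·9 = 17160.
Best split is after A_5, i.e. k = 5.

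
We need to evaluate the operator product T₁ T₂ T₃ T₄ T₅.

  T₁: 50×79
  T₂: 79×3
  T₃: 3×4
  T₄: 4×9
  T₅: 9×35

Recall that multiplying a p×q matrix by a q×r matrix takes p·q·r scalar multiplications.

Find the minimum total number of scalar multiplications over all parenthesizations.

18153

Adjacent pairs: T₁T₂ = 50·79·3 = 11850; T₂T₃ = 79·3·4 = 948; T₃T₄ = 3·4·9 = 108; T₄T₅ = 4·9·35 = 1260.
Length 3: T₁..T₃: k=1: 0+948+50·79·4=16748; k=2: 11850+0+50·3·4=12450 → min 12450 | T₂..T₄: k=2: 0+108+79·3·9=2241; k=3: 948+0+79·4·9=3792 → min 2241 | T₃..T₅: k=3: 0+1260+3·4·35=1680; k=4: 108+0+3·9·35=1053 → min 1053.
Length 4: T₁..T₄: k=1: 0+2241+50·79·9=37791; k=2: 11850+108+50·3·9=13308; k=3: 12450+0+50·4·9=14250 → min 13308 | T₂..T₅: k=2: 0+1053+79·3·35=9348; k=3: 948+1260+79·4·35=13268; k=4: 2241+0+79·9·35=27126 → min 9348.
Length 5: T₁..T₅: k=1: 0+9348+50·79·35=147598; k=2: 11850+1053+50·3·35=18153; k=3: 12450+1260+50·4·35=20710; k=4: 13308+0+50·9·35=29058 → min 18153.
Optimal order: ((T₁ T₂) ((T₃ T₄) T₅)) with cost 18153.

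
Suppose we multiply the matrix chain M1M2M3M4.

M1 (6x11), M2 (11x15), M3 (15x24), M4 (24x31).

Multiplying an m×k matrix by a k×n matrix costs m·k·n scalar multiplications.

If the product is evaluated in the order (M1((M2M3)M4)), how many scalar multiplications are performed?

(M2M3): 11×15 by 15×24 → 11×24, cost 11·15·24 = 3960
((M2M3)M4): 11×24 by 24×31 → 11×31, cost 11·24·31 = 8184; cumulative 12144
(M1((M2M3)M4)): 6×11 by 11×31 → 6×31, cost 6·11·31 = 2046; cumulative 14190
Total: 14190 scalar multiplications.

14190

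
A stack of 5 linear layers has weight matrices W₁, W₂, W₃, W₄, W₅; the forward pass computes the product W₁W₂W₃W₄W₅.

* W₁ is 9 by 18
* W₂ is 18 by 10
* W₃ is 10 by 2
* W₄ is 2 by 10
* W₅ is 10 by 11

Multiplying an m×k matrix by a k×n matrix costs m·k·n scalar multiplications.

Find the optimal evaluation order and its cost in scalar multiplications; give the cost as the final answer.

Adjacent pairs: W₁W₂ = 9·18·10 = 1620; W₂W₃ = 18·10·2 = 360; W₃W₄ = 10·2·10 = 200; W₄W₅ = 2·10·11 = 220.
Length 3: W₁..W₃: k=1: 0+360+9·18·2=684; k=2: 1620+0+9·10·2=1800 → min 684 | W₂..W₄: k=2: 0+200+18·10·10=2000; k=3: 360+0+18·2·10=720 → min 720 | W₃..W₅: k=3: 0+220+10·2·11=440; k=4: 200+0+10·10·11=1300 → min 440.
Length 4: W₁..W₄: k=1: 0+720+9·18·10=2340; k=2: 1620+200+9·10·10=2720; k=3: 684+0+9·2·10=864 → min 864 | W₂..W₅: k=2: 0+440+18·10·11=2420; k=3: 360+220+18·2·11=976; k=4: 720+0+18·10·11=2700 → min 976.
Length 5: W₁..W₅: k=1: 0+976+9·18·11=2758; k=2: 1620+440+9·10·11=3050; k=3: 684+220+9·2·11=1102; k=4: 864+0+9·10·11=1854 → min 1102.
Optimal parenthesization: ((W₁(W₂W₃))(W₄W₅)) with cost 1102.

1102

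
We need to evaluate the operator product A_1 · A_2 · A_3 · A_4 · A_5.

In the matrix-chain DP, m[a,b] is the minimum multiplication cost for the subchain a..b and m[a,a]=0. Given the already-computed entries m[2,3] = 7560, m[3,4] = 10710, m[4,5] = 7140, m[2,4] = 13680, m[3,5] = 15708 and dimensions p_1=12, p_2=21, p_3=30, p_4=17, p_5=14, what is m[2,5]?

16536

m[2,5] = min over k∈[2,4] of m[2,k]+m[k+1,5]+p_{1}·p_k·p_{5}.
k=2: 0 + 15708 + 12·21·14 = 19236; k=3: 7560 + 7140 + 12·30·14 = 19740; k=4: 13680 + 0 + 12·17·14 = 16536.
Minimum: 16536 at k=4.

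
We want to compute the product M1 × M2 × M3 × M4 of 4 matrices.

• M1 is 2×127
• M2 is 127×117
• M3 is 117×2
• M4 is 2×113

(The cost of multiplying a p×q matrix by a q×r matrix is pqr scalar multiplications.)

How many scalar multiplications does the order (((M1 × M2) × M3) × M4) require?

30638

(M1 × M2): 2×127 by 127×117 → 2×117, cost 2·127·117 = 29718
((M1 × M2) × M3): 2×117 by 117×2 → 2×2, cost 2·117·2 = 468; cumulative 30186
(((M1 × M2) × M3) × M4): 2×2 by 2×113 → 2×113, cost 2·2·113 = 452; cumulative 30638
Total: 30638 scalar multiplications.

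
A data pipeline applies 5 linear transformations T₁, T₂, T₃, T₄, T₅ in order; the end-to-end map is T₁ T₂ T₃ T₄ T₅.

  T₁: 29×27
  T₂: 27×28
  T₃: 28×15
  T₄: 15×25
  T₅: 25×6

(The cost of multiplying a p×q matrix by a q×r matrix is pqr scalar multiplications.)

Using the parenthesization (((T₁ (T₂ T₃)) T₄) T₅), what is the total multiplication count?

38310

(T₂ T₃): 27×28 by 28×15 → 27×15, cost 27·28·15 = 11340
(T₁ (T₂ T₃)): 29×27 by 27×15 → 29×15, cost 29·27·15 = 11745; cumulative 23085
((T₁ (T₂ T₃)) T₄): 29×15 by 15×25 → 29×25, cost 29·15·25 = 10875; cumulative 33960
(((T₁ (T₂ T₃)) T₄) T₅): 29×25 by 25×6 → 29×6, cost 29·25·6 = 4350; cumulative 38310
Total: 38310 scalar multiplications.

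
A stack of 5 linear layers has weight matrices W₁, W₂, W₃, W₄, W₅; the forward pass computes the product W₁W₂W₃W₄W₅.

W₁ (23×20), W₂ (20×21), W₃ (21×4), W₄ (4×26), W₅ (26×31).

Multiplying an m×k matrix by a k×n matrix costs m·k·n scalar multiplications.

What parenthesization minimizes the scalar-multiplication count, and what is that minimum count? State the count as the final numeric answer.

Adjacent pairs: W₁W₂ = 23·20·21 = 9660; W₂W₃ = 20·21·4 = 1680; W₃W₄ = 21·4·26 = 2184; W₄W₅ = 4·26·31 = 3224.
Length 3: W₁..W₃: k=1: 0+1680+23·20·4=3520; k=2: 9660+0+23·21·4=11592 → min 3520 | W₂..W₄: k=2: 0+2184+20·21·26=13104; k=3: 1680+0+20·4·26=3760 → min 3760 | W₃..W₅: k=3: 0+3224+21·4·31=5828; k=4: 2184+0+21·26·31=19110 → min 5828.
Length 4: W₁..W₄: k=1: 0+3760+23·20·26=15720; k=2: 9660+2184+23·21·26=24402; k=3: 3520+0+23·4·26=5912 → min 5912 | W₂..W₅: k=2: 0+5828+20·21·31=18848; k=3: 1680+3224+20·4·31=7384; k=4: 3760+0+20·26·31=19880 → min 7384.
Length 5: W₁..W₅: k=1: 0+7384+23·20·31=21644; k=2: 9660+5828+23·21·31=30461; k=3: 3520+3224+23·4·31=9596; k=4: 5912+0+23·26·31=24450 → min 9596.
Optimal parenthesization: ((W₁(W₂W₃))(W₄W₅)) with cost 9596.

9596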